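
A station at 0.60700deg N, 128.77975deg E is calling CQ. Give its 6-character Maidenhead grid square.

PJ40jo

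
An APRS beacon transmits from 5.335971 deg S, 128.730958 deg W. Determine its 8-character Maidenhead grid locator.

CI54pp29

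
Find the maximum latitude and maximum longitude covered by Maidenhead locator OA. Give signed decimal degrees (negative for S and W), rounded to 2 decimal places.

-80.00, 120.00

Field O=14, A=0: +14·20° lon, +0·10° lat → SW at lon 100°, lat -90°.
Cell spans 20° lon × 10° lat. NE corner is SW corner plus one full cell.
latitude -80.00, longitude 120.00.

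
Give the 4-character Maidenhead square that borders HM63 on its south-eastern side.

Longitude square 6; +1 → 7.
Latitude square 3; −1 → 2.

HM72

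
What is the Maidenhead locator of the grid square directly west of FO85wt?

FO85vt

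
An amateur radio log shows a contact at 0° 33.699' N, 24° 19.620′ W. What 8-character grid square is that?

HJ70un04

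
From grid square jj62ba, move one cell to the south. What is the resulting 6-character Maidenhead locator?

JJ61bx

Latitude subsquare a = 0; −1 → -1, wraps to 23 = x, carry into square.
Latitude square 2; −1 → 1.
The longitude characters are unchanged.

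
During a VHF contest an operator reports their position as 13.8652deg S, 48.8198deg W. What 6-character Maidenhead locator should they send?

GH56od

Offset from 180°W / 90°S: lon 131.1802°, lat 76.1348°.
Field (20°×10°, letters A–R): 131.1802/20 → 6 → G, 76.1348/10 → 7 → H; chars GH.
Square (2°×1°, digits 0–9): 11.1802/2 → 5, 6.1348/1 → 6; chars 56.
Subsquare (5′×2.5′, letters a–x): 1.1802/0.0833333 → 14 → o, 0.1348/0.0416667 → 3 → d; chars od.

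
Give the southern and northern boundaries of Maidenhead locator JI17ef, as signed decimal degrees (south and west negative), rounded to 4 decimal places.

-2.7917, -2.7500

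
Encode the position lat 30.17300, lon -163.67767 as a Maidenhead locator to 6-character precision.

Offset from 180°W / 90°S: lon 16.3223°, lat 120.1730°.
Field: lon ⌊16.3223/20⌋ = 0 → A; lat ⌊120.1730/10⌋ = 12 → M.
Square: lon ⌊16.3223/2⌋ = 8; lat ⌊0.1730/1⌋ = 0.
Subsquare: lon ⌊0.3223/0.0833333⌋ = 3 → d; lat ⌊0.1730/0.0416667⌋ = 4 → e.

AM80de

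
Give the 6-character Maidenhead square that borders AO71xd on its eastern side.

AO81ad

Longitude subsquare x = 23; +1 → 24, wraps to 0 = a, carry into square.
Longitude square 7; +1 → 8.
The latitude characters are unchanged.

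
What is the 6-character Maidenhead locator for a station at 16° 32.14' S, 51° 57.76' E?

LH53xl

Shift to the Maidenhead origin (180°W, 90°S): lon 231.9627, lat 73.4643.
Field (20°×10°, letters A–R): lon ⌊231.9627/20⌋ = 11 → L; lat ⌊73.4643/10⌋ = 7 → H.
Square (2°×1°, digits 0–9): lon ⌊11.9627/2⌋ = 5; lat ⌊3.4643/1⌋ = 3.
Subsquare (5′×2.5′, letters a–x): lon ⌊1.9627/0.0833333⌋ = 23 → x; lat ⌊0.4643/0.0416667⌋ = 11 → l.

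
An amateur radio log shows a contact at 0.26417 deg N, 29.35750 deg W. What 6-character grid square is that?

HJ50hg

Offset from 180°W / 90°S: lon 150.6425°, lat 90.2642°.
Field: lon ⌊150.6425/20⌋ = 7 → H; lat ⌊90.2642/10⌋ = 9 → J.
Square: lon ⌊10.6425/2⌋ = 5; lat ⌊0.2642/1⌋ = 0.
Subsquare: lon ⌊0.6425/0.0833333⌋ = 7 → h; lat ⌊0.2642/0.0416667⌋ = 6 → g.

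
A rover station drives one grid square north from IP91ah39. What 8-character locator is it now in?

Latitude extended square 9; +1 → 10, wraps to 0, carry into subsquare.
Latitude subsquare h = 7; +1 → 8 = i.
The longitude characters are unchanged.

IP91ai30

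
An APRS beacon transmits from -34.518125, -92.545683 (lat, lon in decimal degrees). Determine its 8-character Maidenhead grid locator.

Offset from 180°W / 90°S: lon 87.45432°, lat 55.48188°.
Field (20°×10°, letters A–R): lon ⌊87.45432/20⌋ = 4 → E; lat ⌊55.48188/10⌋ = 5 → F.
Square (2°×1°, digits 0–9): lon ⌊7.45432/2⌋ = 3; lat ⌊5.48188/1⌋ = 5.
Subsquare (5′×2.5′, letters a–x): lon ⌊1.45432/0.0833333⌋ = 17 → r; lat ⌊0.48188/0.0416667⌋ = 11 → l.
Extended square (30″×15″, digits 0–9): lon ⌊0.03765/0.00833333⌋ = 4; lat ⌊0.02354/0.00416667⌋ = 5.

EF35rl45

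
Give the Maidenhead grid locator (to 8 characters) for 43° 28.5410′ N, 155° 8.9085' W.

BN23kl24

Add 180° to longitude and 90° to latitude: 24.85153, 133.47568.
Field: 24.85153/20 → 1 → B, 133.47568/10 → 13 → N; chars BN.
Square: 4.85153/2 → 2, 3.47568/1 → 3; chars 23.
Subsquare: 0.85153/0.0833333 → 10 → k, 0.47568/0.0416667 → 11 → l; chars kl.
Extended square: 0.01819/0.00833333 → 2, 0.01735/0.00416667 → 4; chars 24.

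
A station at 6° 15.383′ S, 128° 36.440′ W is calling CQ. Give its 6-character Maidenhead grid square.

CI53qr

Shift to the Maidenhead origin (180°W, 90°S): lon 51.3927, lat 83.7436.
Field (20°×10°, letters A–R): 51.3927/20 → 2 → C, 83.7436/10 → 8 → I; chars CI.
Square (2°×1°, digits 0–9): 11.3927/2 → 5, 3.7436/1 → 3; chars 53.
Subsquare (5′×2.5′, letters a–x): 1.3927/0.0833333 → 16 → q, 0.7436/0.0416667 → 17 → r; chars qr.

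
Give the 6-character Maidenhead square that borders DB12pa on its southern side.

Latitude subsquare a = 0; −1 → -1, wraps to 23 = x, carry into square.
Latitude square 2; −1 → 1.
The longitude characters are unchanged.

DB11px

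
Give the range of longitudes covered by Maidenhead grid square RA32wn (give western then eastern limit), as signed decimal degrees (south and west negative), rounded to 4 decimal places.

167.8333, 167.9167

Field R=17, A=0: +17·20° lon, +0·10° lat → SW at lon 160°, lat -90°.
Square 3, 2: +3·2° lon, +2·1° lat → SW at lon 166°, lat -88°.
Subsquare w=22, n=13: +22·0.0833333° lon, +13·0.0416667° lat → SW at lon 167.833°, lat -87.4583°.
Cell spans 0.0833333° lon × 0.0416667° lat.
west 167.8333, east 167.9167.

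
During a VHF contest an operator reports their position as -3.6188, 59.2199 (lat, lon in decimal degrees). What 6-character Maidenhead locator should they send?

LI96oj

Offset from 180°W / 90°S: lon 239.2199°, lat 86.3812°.
Field (20°×10°, letters A–R): lon ⌊239.2199/20⌋ = 11 → L; lat ⌊86.3812/10⌋ = 8 → I.
Square (2°×1°, digits 0–9): lon ⌊19.2199/2⌋ = 9; lat ⌊6.3812/1⌋ = 6.
Subsquare (5′×2.5′, letters a–x): lon ⌊1.2199/0.0833333⌋ = 14 → o; lat ⌊0.3812/0.0416667⌋ = 9 → j.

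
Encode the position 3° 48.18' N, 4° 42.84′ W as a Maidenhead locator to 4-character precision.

IJ73

Shift to the Maidenhead origin (180°W, 90°S): lon 175.29, lat 93.80.
Field (20°×10°, letters A–R): 175.29/20 → 8 → I, 93.80/10 → 9 → J; chars IJ.
Square (2°×1°, digits 0–9): 15.29/2 → 7, 3.80/1 → 3; chars 73.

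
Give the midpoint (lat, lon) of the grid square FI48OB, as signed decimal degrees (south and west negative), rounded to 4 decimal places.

-1.9375, -70.7917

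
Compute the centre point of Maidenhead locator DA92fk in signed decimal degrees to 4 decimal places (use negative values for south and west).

Field D=3, A=0: +3·20° lon, +0·10° lat → SW at lon -120°, lat -90°.
Square 9, 2: +9·2° lon, +2·1° lat → SW at lon -102°, lat -88°.
Subsquare f=5, k=10: +5·0.0833333° lon, +10·0.0416667° lat → SW at lon -101.583°, lat -87.5833°.
Cell spans 0.0833333° lon × 0.0416667° lat. Centre is SW corner plus half of each.
latitude -87.5625, longitude -101.5417.

-87.5625, -101.5417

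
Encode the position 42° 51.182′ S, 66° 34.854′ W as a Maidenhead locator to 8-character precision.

FE67rd05

Offset from 180°W / 90°S: lon 113.41910°, lat 47.14697°.
Field: lon ⌊113.41910/20⌋ = 5 → F; lat ⌊47.14697/10⌋ = 4 → E.
Square: lon ⌊13.41910/2⌋ = 6; lat ⌊7.14697/1⌋ = 7.
Subsquare: lon ⌊1.41910/0.0833333⌋ = 17 → r; lat ⌊0.14697/0.0416667⌋ = 3 → d.
Extended square: lon ⌊0.00243/0.00833333⌋ = 0; lat ⌊0.02197/0.00416667⌋ = 5.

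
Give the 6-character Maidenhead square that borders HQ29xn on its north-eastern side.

HQ39ao

Longitude subsquare x = 23; +1 → 24, wraps to 0 = a, carry into square.
Longitude square 2; +1 → 3.
Latitude subsquare n = 13; +1 → 14 = o.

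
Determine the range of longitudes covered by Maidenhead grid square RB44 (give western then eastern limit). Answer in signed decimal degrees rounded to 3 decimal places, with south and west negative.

168.000, 170.000

Field R=17, B=1: +17·20° lon, +1·10° lat → SW at lon 160°, lat -80°.
Square 4, 4: +4·2° lon, +4·1° lat → SW at lon 168°, lat -76°.
Cell spans 2° lon × 1° lat.
west 168.000, east 170.000.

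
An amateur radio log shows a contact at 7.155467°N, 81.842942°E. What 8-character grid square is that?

Shift to the Maidenhead origin (180°W, 90°S): lon 261.84294, lat 97.15547.
Field: lon ⌊261.84294/20⌋ = 13 → N; lat ⌊97.15547/10⌋ = 9 → J.
Square: lon ⌊1.84294/2⌋ = 0; lat ⌊7.15547/1⌋ = 7.
Subsquare: lon ⌊1.84294/0.0833333⌋ = 22 → w; lat ⌊0.15547/0.0416667⌋ = 3 → d.
Extended square: lon ⌊0.00961/0.00833333⌋ = 1; lat ⌊0.03047/0.00416667⌋ = 7.

NJ07wd17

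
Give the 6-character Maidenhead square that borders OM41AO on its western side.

Longitude subsquare a = 0; −1 → -1, wraps to 23 = x, carry into square.
Longitude square 4; −1 → 3.
The latitude characters are unchanged.

OM31xo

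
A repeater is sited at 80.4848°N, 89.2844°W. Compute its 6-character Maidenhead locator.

Shift to the Maidenhead origin (180°W, 90°S): lon 90.7156, lat 170.4848.
Field: lon ⌊90.7156/20⌋ = 4 → E; lat ⌊170.4848/10⌋ = 17 → R.
Square: lon ⌊10.7156/2⌋ = 5; lat ⌊0.4848/1⌋ = 0.
Subsquare: lon ⌊0.7156/0.0833333⌋ = 8 → i; lat ⌊0.4848/0.0416667⌋ = 11 → l.

ER50il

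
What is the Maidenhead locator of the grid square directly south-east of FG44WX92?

FG44xx01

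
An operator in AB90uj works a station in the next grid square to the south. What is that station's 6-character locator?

AB90ui

Latitude subsquare j = 9; −1 → 8 = i.
The longitude characters are unchanged.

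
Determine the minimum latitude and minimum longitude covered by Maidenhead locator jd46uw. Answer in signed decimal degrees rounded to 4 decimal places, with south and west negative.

-53.0833, 9.6667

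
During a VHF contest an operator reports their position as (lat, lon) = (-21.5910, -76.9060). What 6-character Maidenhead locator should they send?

FG18nj

Shift to the Maidenhead origin (180°W, 90°S): lon 103.0940, lat 68.4090.
Field: lon ⌊103.0940/20⌋ = 5 → F; lat ⌊68.4090/10⌋ = 6 → G.
Square: lon ⌊3.0940/2⌋ = 1; lat ⌊8.4090/1⌋ = 8.
Subsquare: lon ⌊1.0940/0.0833333⌋ = 13 → n; lat ⌊0.4090/0.0416667⌋ = 9 → j.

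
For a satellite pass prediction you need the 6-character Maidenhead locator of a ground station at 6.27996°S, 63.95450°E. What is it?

Shift to the Maidenhead origin (180°W, 90°S): lon 243.9545, lat 83.7200.
Field (20°×10°, letters A–R): lon ⌊243.9545/20⌋ = 12 → M; lat ⌊83.7200/10⌋ = 8 → I.
Square (2°×1°, digits 0–9): lon ⌊3.9545/2⌋ = 1; lat ⌊3.7200/1⌋ = 3.
Subsquare (5′×2.5′, letters a–x): lon ⌊1.9545/0.0833333⌋ = 23 → x; lat ⌊0.7200/0.0416667⌋ = 17 → r.

MI13xr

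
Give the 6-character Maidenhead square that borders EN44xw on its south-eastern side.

EN54av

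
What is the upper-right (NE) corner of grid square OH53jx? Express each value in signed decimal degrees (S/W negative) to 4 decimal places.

-16.0000, 110.8333

Field O=14, H=7: +14·20° lon, +7·10° lat → SW at lon 100°, lat -20°.
Square 5, 3: +5·2° lon, +3·1° lat → SW at lon 110°, lat -17°.
Subsquare j=9, x=23: +9·0.0833333° lon, +23·0.0416667° lat → SW at lon 110.75°, lat -16.0417°.
Cell spans 0.0833333° lon × 0.0416667° lat. NE corner is SW corner plus one full cell.
latitude -16.0000, longitude 110.8333.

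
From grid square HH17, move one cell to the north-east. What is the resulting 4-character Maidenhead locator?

Longitude square 1; +1 → 2.
Latitude square 7; +1 → 8.

HH28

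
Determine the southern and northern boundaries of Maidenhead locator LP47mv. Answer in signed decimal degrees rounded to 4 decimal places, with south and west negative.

67.8750, 67.9167

Field L=11, P=15: +11·20° lon, +15·10° lat → SW at lon 40°, lat 60°.
Square 4, 7: +4·2° lon, +7·1° lat → SW at lon 48°, lat 67°.
Subsquare m=12, v=21: +12·0.0833333° lon, +21·0.0416667° lat → SW at lon 49°, lat 67.875°.
Cell spans 0.0833333° lon × 0.0416667° lat.
south 67.8750, north 67.9167.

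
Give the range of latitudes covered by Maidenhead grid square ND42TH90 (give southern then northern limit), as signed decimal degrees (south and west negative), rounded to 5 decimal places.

-57.70833, -57.70417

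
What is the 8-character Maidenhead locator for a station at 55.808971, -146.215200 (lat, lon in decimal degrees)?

BO65vt44

Shift to the Maidenhead origin (180°W, 90°S): lon 33.78480, lat 145.80897.
Field: 33.78480/20 → 1 → B, 145.80897/10 → 14 → O; chars BO.
Square: 13.78480/2 → 6, 5.80897/1 → 5; chars 65.
Subsquare: 1.78480/0.0833333 → 21 → v, 0.80897/0.0416667 → 19 → t; chars vt.
Extended square: 0.03480/0.00833333 → 4, 0.01730/0.00416667 → 4; chars 44.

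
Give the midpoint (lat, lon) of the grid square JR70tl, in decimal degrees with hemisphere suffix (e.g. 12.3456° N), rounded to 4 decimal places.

80.4792° N, 15.6250° E

Field J=9, R=17: +9·20° lon, +17·10° lat → SW at lon 0°, lat 80°.
Square 7, 0: +7·2° lon, +0·1° lat → SW at lon 14°, lat 80°.
Subsquare t=19, l=11: +19·0.0833333° lon, +11·0.0416667° lat → SW at lon 15.5833°, lat 80.4583°.
Cell spans 0.0833333° lon × 0.0416667° lat. Centre is SW corner plus half of each.
latitude 80.4792° N, longitude 15.6250° E.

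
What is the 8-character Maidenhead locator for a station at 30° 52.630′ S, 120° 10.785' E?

PF09cc19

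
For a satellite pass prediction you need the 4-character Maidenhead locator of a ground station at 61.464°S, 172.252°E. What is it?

RC68

Add 180° to longitude and 90° to latitude: 352.25, 28.54.
Field: 352.25/20 → 17 → R, 28.54/10 → 2 → C; chars RC.
Square: 12.25/2 → 6, 8.54/1 → 8; chars 68.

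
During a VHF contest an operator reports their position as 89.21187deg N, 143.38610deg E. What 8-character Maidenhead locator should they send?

Add 180° to longitude and 90° to latitude: 323.38610, 179.21187.
Field: lon ⌊323.38610/20⌋ = 16 → Q; lat ⌊179.21187/10⌋ = 17 → R.
Square: lon ⌊3.38610/2⌋ = 1; lat ⌊9.21187/1⌋ = 9.
Subsquare: lon ⌊1.38610/0.0833333⌋ = 16 → q; lat ⌊0.21187/0.0416667⌋ = 5 → f.
Extended square: lon ⌊0.05277/0.00833333⌋ = 6; lat ⌊0.00354/0.00416667⌋ = 0.

QR19qf60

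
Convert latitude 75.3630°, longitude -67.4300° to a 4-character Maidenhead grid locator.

FQ65

Shift to the Maidenhead origin (180°W, 90°S): lon 112.57, lat 165.36.
Field: 112.57/20 → 5 → F, 165.36/10 → 16 → Q; chars FQ.
Square: 12.57/2 → 6, 5.36/1 → 5; chars 65.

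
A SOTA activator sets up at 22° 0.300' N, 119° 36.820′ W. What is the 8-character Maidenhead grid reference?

Offset from 180°W / 90°S: lon 60.38633°, lat 112.00500°.
Field: 60.38633/20 → 3 → D, 112.00500/10 → 11 → L; chars DL.
Square: 0.38633/2 → 0, 2.00500/1 → 2; chars 02.
Subsquare: 0.38633/0.0833333 → 4 → e, 0.00500/0.0416667 → 0 → a; chars ea.
Extended square: 0.05300/0.00833333 → 6, 0.00500/0.00416667 → 1; chars 61.

DL02ea61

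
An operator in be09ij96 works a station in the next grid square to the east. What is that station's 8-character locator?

BE09jj06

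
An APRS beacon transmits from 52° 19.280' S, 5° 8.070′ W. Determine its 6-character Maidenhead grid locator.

ID77kq

Add 180° to longitude and 90° to latitude: 174.8655, 37.6787.
Field: 174.8655/20 → 8 → I, 37.6787/10 → 3 → D; chars ID.
Square: 14.8655/2 → 7, 7.6787/1 → 7; chars 77.
Subsquare: 0.8655/0.0833333 → 10 → k, 0.6787/0.0416667 → 16 → q; chars kq.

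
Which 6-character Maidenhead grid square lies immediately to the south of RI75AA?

RI74ax

Latitude subsquare a = 0; −1 → -1, wraps to 23 = x, carry into square.
Latitude square 5; −1 → 4.
The longitude characters are unchanged.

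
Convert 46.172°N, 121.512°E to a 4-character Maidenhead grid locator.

Shift to the Maidenhead origin (180°W, 90°S): lon 301.51, lat 136.17.
Field: 301.51/20 → 15 → P, 136.17/10 → 13 → N; chars PN.
Square: 1.51/2 → 0, 6.17/1 → 6; chars 06.

PN06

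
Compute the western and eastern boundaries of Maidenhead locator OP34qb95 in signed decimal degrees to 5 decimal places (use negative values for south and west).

Field O=14, P=15: +14·20° lon, +15·10° lat → SW at lon 100°, lat 60°.
Square 3, 4: +3·2° lon, +4·1° lat → SW at lon 106°, lat 64°.
Subsquare q=16, b=1: +16·0.0833333° lon, +1·0.0416667° lat → SW at lon 107.333°, lat 64.0417°.
Extended square 9, 5: +9·0.00833333° lon, +5·0.00416667° lat → SW at lon 107.408°, lat 64.0625°.
Cell spans 0.00833333° lon × 0.00416667° lat.
west 107.40833, east 107.41667.

107.40833, 107.41667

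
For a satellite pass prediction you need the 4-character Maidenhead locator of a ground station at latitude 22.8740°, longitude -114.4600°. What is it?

DL22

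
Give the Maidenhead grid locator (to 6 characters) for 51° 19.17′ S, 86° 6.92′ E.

Shift to the Maidenhead origin (180°W, 90°S): lon 266.1153, lat 38.6805.
Field: lon ⌊266.1153/20⌋ = 13 → N; lat ⌊38.6805/10⌋ = 3 → D.
Square: lon ⌊6.1153/2⌋ = 3; lat ⌊8.6805/1⌋ = 8.
Subsquare: lon ⌊0.1153/0.0833333⌋ = 1 → b; lat ⌊0.6805/0.0416667⌋ = 16 → q.

ND38bq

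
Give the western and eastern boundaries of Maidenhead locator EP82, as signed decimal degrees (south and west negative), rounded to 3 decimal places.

-84.000, -82.000

Field E=4, P=15: +4·20° lon, +15·10° lat → SW at lon -100°, lat 60°.
Square 8, 2: +8·2° lon, +2·1° lat → SW at lon -84°, lat 62°.
Cell spans 2° lon × 1° lat.
west -84.000, east -82.000.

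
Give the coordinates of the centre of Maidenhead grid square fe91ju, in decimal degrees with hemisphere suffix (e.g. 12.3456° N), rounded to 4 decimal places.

Field F=5, E=4: +5·20° lon, +4·10° lat → SW at lon -80°, lat -50°.
Square 9, 1: +9·2° lon, +1·1° lat → SW at lon -62°, lat -49°.
Subsquare j=9, u=20: +9·0.0833333° lon, +20·0.0416667° lat → SW at lon -61.25°, lat -48.1667°.
Cell spans 0.0833333° lon × 0.0416667° lat. Centre is SW corner plus half of each.
latitude 48.1458° S, longitude 61.2083° W.

48.1458° S, 61.2083° W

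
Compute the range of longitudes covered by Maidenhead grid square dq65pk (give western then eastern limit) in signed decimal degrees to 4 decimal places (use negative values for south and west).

-106.7500, -106.6667

Field D=3, Q=16: +3·20° lon, +16·10° lat → SW at lon -120°, lat 70°.
Square 6, 5: +6·2° lon, +5·1° lat → SW at lon -108°, lat 75°.
Subsquare p=15, k=10: +15·0.0833333° lon, +10·0.0416667° lat → SW at lon -106.75°, lat 75.4167°.
Cell spans 0.0833333° lon × 0.0416667° lat.
west -106.7500, east -106.6667.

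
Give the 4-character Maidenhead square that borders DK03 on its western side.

CK93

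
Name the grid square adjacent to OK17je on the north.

OK17jf

Latitude subsquare e = 4; +1 → 5 = f.
The longitude characters are unchanged.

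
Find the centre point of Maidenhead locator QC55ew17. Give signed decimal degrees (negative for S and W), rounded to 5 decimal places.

-64.05208, 150.34583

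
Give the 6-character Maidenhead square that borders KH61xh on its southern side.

KH61xg

Latitude subsquare h = 7; −1 → 6 = g.
The longitude characters are unchanged.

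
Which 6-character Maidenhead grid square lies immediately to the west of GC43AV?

GC33xv

Longitude subsquare a = 0; −1 → -1, wraps to 23 = x, carry into square.
Longitude square 4; −1 → 3.
The latitude characters are unchanged.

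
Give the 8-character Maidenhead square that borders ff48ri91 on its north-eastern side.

FF48si02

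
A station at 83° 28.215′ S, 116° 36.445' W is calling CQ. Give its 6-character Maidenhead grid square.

DA16qm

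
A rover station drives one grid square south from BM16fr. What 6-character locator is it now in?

Latitude subsquare r = 17; −1 → 16 = q.
The longitude characters are unchanged.

BM16fq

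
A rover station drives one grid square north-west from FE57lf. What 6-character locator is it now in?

Longitude subsquare l = 11; −1 → 10 = k.
Latitude subsquare f = 5; +1 → 6 = g.

FE57kg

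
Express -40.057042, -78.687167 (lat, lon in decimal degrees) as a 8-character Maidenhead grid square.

FE09pw76

Shift to the Maidenhead origin (180°W, 90°S): lon 101.31283, lat 49.94296.
Field (20°×10°, letters A–R): lon ⌊101.31283/20⌋ = 5 → F; lat ⌊49.94296/10⌋ = 4 → E.
Square (2°×1°, digits 0–9): lon ⌊1.31283/2⌋ = 0; lat ⌊9.94296/1⌋ = 9.
Subsquare (5′×2.5′, letters a–x): lon ⌊1.31283/0.0833333⌋ = 15 → p; lat ⌊0.94296/0.0416667⌋ = 22 → w.
Extended square (30″×15″, digits 0–9): lon ⌊0.06283/0.00833333⌋ = 7; lat ⌊0.02629/0.00416667⌋ = 6.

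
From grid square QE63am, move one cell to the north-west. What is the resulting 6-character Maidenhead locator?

QE53xn

Longitude subsquare a = 0; −1 → -1, wraps to 23 = x, carry into square.
Longitude square 6; −1 → 5.
Latitude subsquare m = 12; +1 → 13 = n.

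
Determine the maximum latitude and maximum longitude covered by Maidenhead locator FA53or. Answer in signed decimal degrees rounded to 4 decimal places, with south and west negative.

-86.2500, -68.7500

Field F=5, A=0: +5·20° lon, +0·10° lat → SW at lon -80°, lat -90°.
Square 5, 3: +5·2° lon, +3·1° lat → SW at lon -70°, lat -87°.
Subsquare o=14, r=17: +14·0.0833333° lon, +17·0.0416667° lat → SW at lon -68.8333°, lat -86.2917°.
Cell spans 0.0833333° lon × 0.0416667° lat. NE corner is SW corner plus one full cell.
latitude -86.2500, longitude -68.7500.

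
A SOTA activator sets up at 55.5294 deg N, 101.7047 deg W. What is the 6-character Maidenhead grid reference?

DO95dm

Offset from 180°W / 90°S: lon 78.2953°, lat 145.5294°.
Field (20°×10°, letters A–R): 78.2953/20 → 3 → D, 145.5294/10 → 14 → O; chars DO.
Square (2°×1°, digits 0–9): 18.2953/2 → 9, 5.5294/1 → 5; chars 95.
Subsquare (5′×2.5′, letters a–x): 0.2953/0.0833333 → 3 → d, 0.5294/0.0416667 → 12 → m; chars dm.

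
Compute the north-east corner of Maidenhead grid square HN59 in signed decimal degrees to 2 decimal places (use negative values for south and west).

Field H=7, N=13: +7·20° lon, +13·10° lat → SW at lon -40°, lat 40°.
Square 5, 9: +5·2° lon, +9·1° lat → SW at lon -30°, lat 49°.
Cell spans 2° lon × 1° lat. NE corner is SW corner plus one full cell.
latitude 50.00, longitude -28.00.

50.00, -28.00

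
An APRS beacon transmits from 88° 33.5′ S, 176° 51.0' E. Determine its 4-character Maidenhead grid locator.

RA81

Add 180° to longitude and 90° to latitude: 356.85, 1.44.
Field: lon ⌊356.85/20⌋ = 17 → R; lat ⌊1.44/10⌋ = 0 → A.
Square: lon ⌊16.85/2⌋ = 8; lat ⌊1.44/1⌋ = 1.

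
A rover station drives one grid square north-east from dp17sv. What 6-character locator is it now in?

DP17tw

Longitude subsquare s = 18; +1 → 19 = t.
Latitude subsquare v = 21; +1 → 22 = w.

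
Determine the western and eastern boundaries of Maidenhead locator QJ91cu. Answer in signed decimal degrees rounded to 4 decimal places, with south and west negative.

158.1667, 158.2500

Field Q=16, J=9: +16·20° lon, +9·10° lat → SW at lon 140°, lat 0°.
Square 9, 1: +9·2° lon, +1·1° lat → SW at lon 158°, lat 1°.
Subsquare c=2, u=20: +2·0.0833333° lon, +20·0.0416667° lat → SW at lon 158.167°, lat 1.83333°.
Cell spans 0.0833333° lon × 0.0416667° lat.
west 158.1667, east 158.2500.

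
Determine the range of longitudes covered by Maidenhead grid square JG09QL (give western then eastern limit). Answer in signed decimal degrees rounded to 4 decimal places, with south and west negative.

Field J=9, G=6: +9·20° lon, +6·10° lat → SW at lon 0°, lat -30°.
Square 0, 9: +0·2° lon, +9·1° lat → SW at lon 0°, lat -21°.
Subsquare q=16, l=11: +16·0.0833333° lon, +11·0.0416667° lat → SW at lon 1.33333°, lat -20.5417°.
Cell spans 0.0833333° lon × 0.0416667° lat.
west 1.3333, east 1.4167.

1.3333, 1.4167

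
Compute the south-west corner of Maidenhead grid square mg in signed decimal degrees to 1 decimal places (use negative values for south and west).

-30.0, 60.0

Field M=12, G=6: +12·20° lon, +6·10° lat → SW at lon 60°, lat -30°.
latitude -30.0, longitude 60.0.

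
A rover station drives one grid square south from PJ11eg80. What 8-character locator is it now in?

PJ11ef89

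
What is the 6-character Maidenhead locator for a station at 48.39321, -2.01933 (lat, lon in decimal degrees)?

IN88xj

Add 180° to longitude and 90° to latitude: 177.9807, 138.3932.
Field: lon ⌊177.9807/20⌋ = 8 → I; lat ⌊138.3932/10⌋ = 13 → N.
Square: lon ⌊17.9807/2⌋ = 8; lat ⌊8.3932/1⌋ = 8.
Subsquare: lon ⌊1.9807/0.0833333⌋ = 23 → x; lat ⌊0.3932/0.0416667⌋ = 9 → j.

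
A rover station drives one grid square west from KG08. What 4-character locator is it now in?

JG98

Longitude square 0; −1 → -1, wraps to 9, carry into field.
Longitude field K = 10; −1 → 9 = J.
The latitude characters are unchanged.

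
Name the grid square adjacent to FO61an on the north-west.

Longitude subsquare a = 0; −1 → -1, wraps to 23 = x, carry into square.
Longitude square 6; −1 → 5.
Latitude subsquare n = 13; +1 → 14 = o.

FO51xo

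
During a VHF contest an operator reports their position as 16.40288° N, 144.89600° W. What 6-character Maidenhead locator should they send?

Add 180° to longitude and 90° to latitude: 35.1040, 106.4029.
Field: lon ⌊35.1040/20⌋ = 1 → B; lat ⌊106.4029/10⌋ = 10 → K.
Square: lon ⌊15.1040/2⌋ = 7; lat ⌊6.4029/1⌋ = 6.
Subsquare: lon ⌊1.1040/0.0833333⌋ = 13 → n; lat ⌊0.4029/0.0416667⌋ = 9 → j.

BK76nj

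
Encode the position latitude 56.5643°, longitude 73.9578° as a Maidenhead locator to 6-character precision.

Add 180° to longitude and 90° to latitude: 253.9578, 146.5643.
Field: lon ⌊253.9578/20⌋ = 12 → M; lat ⌊146.5643/10⌋ = 14 → O.
Square: lon ⌊13.9578/2⌋ = 6; lat ⌊6.5643/1⌋ = 6.
Subsquare: lon ⌊1.9578/0.0833333⌋ = 23 → x; lat ⌊0.5643/0.0416667⌋ = 13 → n.

MO66xn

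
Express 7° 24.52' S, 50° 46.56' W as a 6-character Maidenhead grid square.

GI42oo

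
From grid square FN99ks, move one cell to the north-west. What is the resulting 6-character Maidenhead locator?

FN99jt

Longitude subsquare k = 10; −1 → 9 = j.
Latitude subsquare s = 18; +1 → 19 = t.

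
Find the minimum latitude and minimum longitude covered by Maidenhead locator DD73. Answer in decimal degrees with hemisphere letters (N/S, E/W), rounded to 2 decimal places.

57.00° S, 106.00° W

Field D=3, D=3: +3·20° lon, +3·10° lat → SW at lon -120°, lat -60°.
Square 7, 3: +7·2° lon, +3·1° lat → SW at lon -106°, lat -57°.
latitude 57.00° S, longitude 106.00° W.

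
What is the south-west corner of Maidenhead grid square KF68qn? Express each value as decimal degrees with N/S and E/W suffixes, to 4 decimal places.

31.4583° S, 33.3333° E

Field K=10, F=5: +10·20° lon, +5·10° lat → SW at lon 20°, lat -40°.
Square 6, 8: +6·2° lon, +8·1° lat → SW at lon 32°, lat -32°.
Subsquare q=16, n=13: +16·0.0833333° lon, +13·0.0416667° lat → SW at lon 33.3333°, lat -31.4583°.
latitude 31.4583° S, longitude 33.3333° E.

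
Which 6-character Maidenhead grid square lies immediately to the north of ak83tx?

AK84ta

Latitude subsquare x = 23; +1 → 24, wraps to 0 = a, carry into square.
Latitude square 3; +1 → 4.
The longitude characters are unchanged.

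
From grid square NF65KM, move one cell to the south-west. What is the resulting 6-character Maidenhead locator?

NF65jl

Longitude subsquare k = 10; −1 → 9 = j.
Latitude subsquare m = 12; −1 → 11 = l.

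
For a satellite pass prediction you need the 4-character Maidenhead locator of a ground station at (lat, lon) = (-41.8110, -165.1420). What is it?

Offset from 180°W / 90°S: lon 14.86°, lat 48.19°.
Field: 14.86/20 → 0 → A, 48.19/10 → 4 → E; chars AE.
Square: 14.86/2 → 7, 8.19/1 → 8; chars 78.

AE78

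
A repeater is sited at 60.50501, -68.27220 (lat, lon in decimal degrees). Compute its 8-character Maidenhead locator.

Offset from 180°W / 90°S: lon 111.72780°, lat 150.50501°.
Field: 111.72780/20 → 5 → F, 150.50501/10 → 15 → P; chars FP.
Square: 11.72780/2 → 5, 0.50501/1 → 0; chars 50.
Subsquare: 1.72780/0.0833333 → 20 → u, 0.50501/0.0416667 → 12 → m; chars um.
Extended square: 0.06113/0.00833333 → 7, 0.00501/0.00416667 → 1; chars 71.

FP50um71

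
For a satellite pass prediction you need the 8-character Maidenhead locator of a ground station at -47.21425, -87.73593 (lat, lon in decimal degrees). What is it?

EE62ds18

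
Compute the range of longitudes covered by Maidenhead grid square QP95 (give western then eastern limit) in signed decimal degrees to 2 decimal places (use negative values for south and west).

158.00, 160.00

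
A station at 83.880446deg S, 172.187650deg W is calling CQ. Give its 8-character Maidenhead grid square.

Offset from 180°W / 90°S: lon 7.81235°, lat 6.11955°.
Field (20°×10°, letters A–R): 7.81235/20 → 0 → A, 6.11955/10 → 0 → A; chars AA.
Square (2°×1°, digits 0–9): 7.81235/2 → 3, 6.11955/1 → 6; chars 36.
Subsquare (5′×2.5′, letters a–x): 1.81235/0.0833333 → 21 → v, 0.11955/0.0416667 → 2 → c; chars vc.
Extended square (30″×15″, digits 0–9): 0.06235/0.00833333 → 7, 0.03622/0.00416667 → 8; chars 78.

AA36vc78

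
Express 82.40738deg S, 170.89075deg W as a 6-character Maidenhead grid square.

Shift to the Maidenhead origin (180°W, 90°S): lon 9.1093, lat 7.5926.
Field (20°×10°, letters A–R): lon ⌊9.1093/20⌋ = 0 → A; lat ⌊7.5926/10⌋ = 0 → A.
Square (2°×1°, digits 0–9): lon ⌊9.1093/2⌋ = 4; lat ⌊7.5926/1⌋ = 7.
Subsquare (5′×2.5′, letters a–x): lon ⌊1.1093/0.0833333⌋ = 13 → n; lat ⌊0.5926/0.0416667⌋ = 14 → o.

AA47no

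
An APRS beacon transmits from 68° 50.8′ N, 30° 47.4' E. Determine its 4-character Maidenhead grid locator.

KP58

Offset from 180°W / 90°S: lon 210.79°, lat 158.85°.
Field: lon ⌊210.79/20⌋ = 10 → K; lat ⌊158.85/10⌋ = 15 → P.
Square: lon ⌊10.79/2⌋ = 5; lat ⌊8.85/1⌋ = 8.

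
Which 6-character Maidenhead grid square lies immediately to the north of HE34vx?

HE35va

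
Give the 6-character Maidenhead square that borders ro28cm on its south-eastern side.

Longitude subsquare c = 2; +1 → 3 = d.
Latitude subsquare m = 12; −1 → 11 = l.

RO28dl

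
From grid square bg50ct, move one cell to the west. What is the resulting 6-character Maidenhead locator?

BG50bt

Longitude subsquare c = 2; −1 → 1 = b.
The latitude characters are unchanged.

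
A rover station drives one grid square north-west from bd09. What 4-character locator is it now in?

Longitude square 0; −1 → -1, wraps to 9, carry into field.
Longitude field B = 1; −1 → 0 = A.
Latitude square 9; +1 → 10, wraps to 0, carry into field.
Latitude field D = 3; +1 → 4 = E.

AE90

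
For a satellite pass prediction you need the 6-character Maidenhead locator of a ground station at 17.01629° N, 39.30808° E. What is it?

Shift to the Maidenhead origin (180°W, 90°S): lon 219.3081, lat 107.0163.
Field: lon ⌊219.3081/20⌋ = 10 → K; lat ⌊107.0163/10⌋ = 10 → K.
Square: lon ⌊19.3081/2⌋ = 9; lat ⌊7.0163/1⌋ = 7.
Subsquare: lon ⌊1.3081/0.0833333⌋ = 15 → p; lat ⌊0.0163/0.0416667⌋ = 0 → a.

KK97pa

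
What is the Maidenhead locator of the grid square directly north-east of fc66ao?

Longitude subsquare a = 0; +1 → 1 = b.
Latitude subsquare o = 14; +1 → 15 = p.

FC66bp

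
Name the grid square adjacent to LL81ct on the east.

Longitude subsquare c = 2; +1 → 3 = d.
The latitude characters are unchanged.

LL81dt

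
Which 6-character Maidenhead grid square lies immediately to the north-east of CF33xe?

CF43af

Longitude subsquare x = 23; +1 → 24, wraps to 0 = a, carry into square.
Longitude square 3; +1 → 4.
Latitude subsquare e = 4; +1 → 5 = f.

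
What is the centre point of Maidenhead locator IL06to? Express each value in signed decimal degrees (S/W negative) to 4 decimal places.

26.6042, -18.3750

Field I=8, L=11: +8·20° lon, +11·10° lat → SW at lon -20°, lat 20°.
Square 0, 6: +0·2° lon, +6·1° lat → SW at lon -20°, lat 26°.
Subsquare t=19, o=14: +19·0.0833333° lon, +14·0.0416667° lat → SW at lon -18.4167°, lat 26.5833°.
Cell spans 0.0833333° lon × 0.0416667° lat. Centre is SW corner plus half of each.
latitude 26.6042, longitude -18.3750.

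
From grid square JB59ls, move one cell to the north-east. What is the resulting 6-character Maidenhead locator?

JB59mt

Longitude subsquare l = 11; +1 → 12 = m.
Latitude subsquare s = 18; +1 → 19 = t.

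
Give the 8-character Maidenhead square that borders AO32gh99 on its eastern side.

AO32hh09

Longitude extended square 9; +1 → 10, wraps to 0, carry into subsquare.
Longitude subsquare g = 6; +1 → 7 = h.
The latitude characters are unchanged.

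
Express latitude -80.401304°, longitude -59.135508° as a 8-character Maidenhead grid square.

Add 180° to longitude and 90° to latitude: 120.86449, 9.59870.
Field: lon ⌊120.86449/20⌋ = 6 → G; lat ⌊9.59870/10⌋ = 0 → A.
Square: lon ⌊0.86449/2⌋ = 0; lat ⌊9.59870/1⌋ = 9.
Subsquare: lon ⌊0.86449/0.0833333⌋ = 10 → k; lat ⌊0.59870/0.0416667⌋ = 14 → o.
Extended square: lon ⌊0.03116/0.00833333⌋ = 3; lat ⌊0.01536/0.00416667⌋ = 3.

GA09ko33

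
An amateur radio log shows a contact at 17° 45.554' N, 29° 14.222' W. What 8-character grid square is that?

HK57js12

Add 180° to longitude and 90° to latitude: 150.76297, 107.75923.
Field (20°×10°, letters A–R): 150.76297/20 → 7 → H, 107.75923/10 → 10 → K; chars HK.
Square (2°×1°, digits 0–9): 10.76297/2 → 5, 7.75923/1 → 7; chars 57.
Subsquare (5′×2.5′, letters a–x): 0.76297/0.0833333 → 9 → j, 0.75923/0.0416667 → 18 → s; chars js.
Extended square (30″×15″, digits 0–9): 0.01297/0.00833333 → 1, 0.00923/0.00416667 → 2; chars 12.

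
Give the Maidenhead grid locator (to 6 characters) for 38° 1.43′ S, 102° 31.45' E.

OF11gx

Add 180° to longitude and 90° to latitude: 282.5242, 51.9762.
Field: lon ⌊282.5242/20⌋ = 14 → O; lat ⌊51.9762/10⌋ = 5 → F.
Square: lon ⌊2.5242/2⌋ = 1; lat ⌊1.9762/1⌋ = 1.
Subsquare: lon ⌊0.5242/0.0833333⌋ = 6 → g; lat ⌊0.9762/0.0416667⌋ = 23 → x.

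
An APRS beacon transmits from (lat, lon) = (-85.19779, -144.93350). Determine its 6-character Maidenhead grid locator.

BA74mt

Shift to the Maidenhead origin (180°W, 90°S): lon 35.0665, lat 4.8022.
Field: lon ⌊35.0665/20⌋ = 1 → B; lat ⌊4.8022/10⌋ = 0 → A.
Square: lon ⌊15.0665/2⌋ = 7; lat ⌊4.8022/1⌋ = 4.
Subsquare: lon ⌊1.0665/0.0833333⌋ = 12 → m; lat ⌊0.8022/0.0416667⌋ = 19 → t.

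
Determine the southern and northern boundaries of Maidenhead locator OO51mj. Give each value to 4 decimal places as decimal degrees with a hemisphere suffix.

51.3750° N, 51.4167° N

Field O=14, O=14: +14·20° lon, +14·10° lat → SW at lon 100°, lat 50°.
Square 5, 1: +5·2° lon, +1·1° lat → SW at lon 110°, lat 51°.
Subsquare m=12, j=9: +12·0.0833333° lon, +9·0.0416667° lat → SW at lon 111°, lat 51.375°.
Cell spans 0.0833333° lon × 0.0416667° lat.
south 51.3750° N, north 51.4167° N.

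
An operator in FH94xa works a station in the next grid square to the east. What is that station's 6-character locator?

Longitude subsquare x = 23; +1 → 24, wraps to 0 = a, carry into square.
Longitude square 9; +1 → 10, wraps to 0, carry into field.
Longitude field F = 5; +1 → 6 = G.
The latitude characters are unchanged.

GH04aa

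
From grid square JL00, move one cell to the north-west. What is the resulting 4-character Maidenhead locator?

IL91

Longitude square 0; −1 → -1, wraps to 9, carry into field.
Longitude field J = 9; −1 → 8 = I.
Latitude square 0; +1 → 1.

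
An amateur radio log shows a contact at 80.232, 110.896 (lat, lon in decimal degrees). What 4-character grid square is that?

OR50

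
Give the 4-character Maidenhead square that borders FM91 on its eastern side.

GM01

Longitude square 9; +1 → 10, wraps to 0, carry into field.
Longitude field F = 5; +1 → 6 = G.
The latitude characters are unchanged.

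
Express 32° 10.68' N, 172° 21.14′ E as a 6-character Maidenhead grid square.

RM62ee

Shift to the Maidenhead origin (180°W, 90°S): lon 352.3523, lat 122.1780.
Field: 352.3523/20 → 17 → R, 122.1780/10 → 12 → M; chars RM.
Square: 12.3523/2 → 6, 2.1780/1 → 2; chars 62.
Subsquare: 0.3523/0.0833333 → 4 → e, 0.1780/0.0416667 → 4 → e; chars ee.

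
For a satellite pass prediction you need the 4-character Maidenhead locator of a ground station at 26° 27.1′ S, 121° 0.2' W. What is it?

CG93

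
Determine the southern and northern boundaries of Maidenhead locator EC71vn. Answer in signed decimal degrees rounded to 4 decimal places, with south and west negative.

Field E=4, C=2: +4·20° lon, +2·10° lat → SW at lon -100°, lat -70°.
Square 7, 1: +7·2° lon, +1·1° lat → SW at lon -86°, lat -69°.
Subsquare v=21, n=13: +21·0.0833333° lon, +13·0.0416667° lat → SW at lon -84.25°, lat -68.4583°.
Cell spans 0.0833333° lon × 0.0416667° lat.
south -68.4583, north -68.4167.

-68.4583, -68.4167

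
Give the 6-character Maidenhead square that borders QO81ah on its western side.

QO71xh

Longitude subsquare a = 0; −1 → -1, wraps to 23 = x, carry into square.
Longitude square 8; −1 → 7.
The latitude characters are unchanged.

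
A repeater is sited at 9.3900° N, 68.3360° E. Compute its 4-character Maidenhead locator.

MJ49

Shift to the Maidenhead origin (180°W, 90°S): lon 248.34, lat 99.39.
Field (20°×10°, letters A–R): 248.34/20 → 12 → M, 99.39/10 → 9 → J; chars MJ.
Square (2°×1°, digits 0–9): 8.34/2 → 4, 9.39/1 → 9; chars 49.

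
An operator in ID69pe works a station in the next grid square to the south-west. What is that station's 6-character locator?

ID69od

Longitude subsquare p = 15; −1 → 14 = o.
Latitude subsquare e = 4; −1 → 3 = d.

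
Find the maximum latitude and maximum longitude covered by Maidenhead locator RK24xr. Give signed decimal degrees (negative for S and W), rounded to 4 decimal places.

Field R=17, K=10: +17·20° lon, +10·10° lat → SW at lon 160°, lat 10°.
Square 2, 4: +2·2° lon, +4·1° lat → SW at lon 164°, lat 14°.
Subsquare x=23, r=17: +23·0.0833333° lon, +17·0.0416667° lat → SW at lon 165.917°, lat 14.7083°.
Cell spans 0.0833333° lon × 0.0416667° lat. NE corner is SW corner plus one full cell.
latitude 14.7500, longitude 166.0000.

14.7500, 166.0000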